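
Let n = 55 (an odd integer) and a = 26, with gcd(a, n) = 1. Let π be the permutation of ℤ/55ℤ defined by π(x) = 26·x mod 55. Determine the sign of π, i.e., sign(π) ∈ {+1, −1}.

Start at x=1: 1 → 26 → 16 → 31 → 36 → 1 (one orbit).
Cycle lengths of π_26 on ℤ/55ℤ: [5, 5, 5, 5, 5, 5, 5, 5, 5, 5, 1, 1, 1, 1, 1]; 15 cycles in total.
55 − 15 = 40 transpositions; sign(π) = (−1)^40 = +1.

+1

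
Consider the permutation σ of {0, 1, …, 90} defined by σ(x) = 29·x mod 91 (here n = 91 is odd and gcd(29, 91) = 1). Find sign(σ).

+1

Orbit of 22 under x↦29x: [22, 1, 29]… (length divides ord_91(29)).
Cycle type of π: 3×28 + 1×7; total 35 cycles.
Σ(ℓ_i−1) = 91−35 = 56; sign = (−1)^56 = +1.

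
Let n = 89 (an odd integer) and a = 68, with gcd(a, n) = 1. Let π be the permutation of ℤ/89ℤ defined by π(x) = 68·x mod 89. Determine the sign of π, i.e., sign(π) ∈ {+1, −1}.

+1

Trace 17: π^k(17) = [17, 88, 21, 4, 5, 73, 69] for k=0..6.
The orbit structure of x ↦ 68x mod 89: 3 orbits of sizes [44, 44, 1].
89 − 3 = 86 transpositions; sign(π) = (−1)^86 = +1.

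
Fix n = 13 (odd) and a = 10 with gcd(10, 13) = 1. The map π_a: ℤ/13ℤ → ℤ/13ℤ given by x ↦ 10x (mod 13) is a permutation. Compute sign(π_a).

Orbit of 12 under x↦10x: [12, 3, 4, 1, 10, 9]… (length divides ord_13(10)).
3 cycles of lengths [6, 6, 1].
sign(π) = (−1)^{n − #cycles} = (−1)^{13−3} = (−1)^10 = +1.

+1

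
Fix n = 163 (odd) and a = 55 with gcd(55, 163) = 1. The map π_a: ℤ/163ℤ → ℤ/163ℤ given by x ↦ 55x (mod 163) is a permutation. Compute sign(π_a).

+1

Trace 34: π^k(34) = [34, 77, 160, 161, 53, 144, 96] for k=0..6.
3 cycles of lengths [81, 81, 1].
163 − 3 = 160 transpositions; sign(π) = (−1)^160 = +1.
The Jacobi symbol (55|163) = +1 (Zolotarev) agrees.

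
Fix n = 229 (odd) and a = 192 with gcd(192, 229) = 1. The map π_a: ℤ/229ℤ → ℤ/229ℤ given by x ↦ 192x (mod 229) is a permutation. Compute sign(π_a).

+1

Trace 53: π^k(53) = [53, 100, 193, 187, 180, 210, 16] for k=0..6.
Cycle type of π: 114×2 + 1; total 3 cycles.
229 − 3 = 226 transpositions; sign(π) = (−1)^226 = +1.
Check: (192/229) = +1 by Zolotarev.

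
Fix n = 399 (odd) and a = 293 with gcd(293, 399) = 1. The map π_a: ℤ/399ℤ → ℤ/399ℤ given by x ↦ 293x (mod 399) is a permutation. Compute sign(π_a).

Trace 335: π^k(335) = [335, 1, 293, 64, 398, 106] for k=0..5.
74 cycles of lengths [6, 6, 6, 6, 6, 6, 6, 6, 6, 6, 6, 6, 6, 6, 6, 6, 6, 6, 6, 6, 6, 6, 6, 6, 6, 6, 6, 6, 6, 6, 6, 6, 6, 6, 6, 6, 6, 6, 6, 6, 6, 6, 6, 6, 6, 6, 6, 6, 6, 6, 6, 6, 6, 6, 6, 6, 6, 6, 6, 6, 6, 6, 6, 2, 2, 2, 2, 2, 2, 2, 2, 2, 2, 1].
sign(π) = (−1)^{n − #cycles} = (−1)^{399−74} = (−1)^325 = -1.

-1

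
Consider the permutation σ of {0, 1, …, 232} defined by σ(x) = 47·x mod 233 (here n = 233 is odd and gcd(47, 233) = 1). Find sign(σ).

Start at x=126: 126 → 97 → 132 → 146 → 105 → 42 → 110 → … (one orbit).
Decompose π into cycles: lengths [232, 1] (2 cycles, including the fixed point 0).
233 − 2 = 231 transpositions; sign(π) = (−1)^231 = -1.
Check: (47/233) = -1 by Zolotarev.

-1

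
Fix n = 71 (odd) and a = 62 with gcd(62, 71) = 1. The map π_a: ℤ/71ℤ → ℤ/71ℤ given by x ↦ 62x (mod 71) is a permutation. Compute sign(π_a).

Start at x=10: 10 → 52 → 29 → 23 → 6 → 17 → 60 → … (one orbit).
π_62 has 2 disjoint cycles with lengths [70, 1] on {0,…,70}.
Σ(ℓ_i−1) = 71−2 = 69; sign = (−1)^69 = -1.
Via Zolotarev, sign(π_{62}) = (62|71) = -1.

-1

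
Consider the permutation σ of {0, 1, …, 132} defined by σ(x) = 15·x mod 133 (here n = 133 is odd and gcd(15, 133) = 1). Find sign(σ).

Trace 92: π^k(92) = [92, 50, 85, 78, 106, 127, 43] for k=0..6.
14 cycles of lengths [18, 18, 18, 18, 18, 18, 18, 1, 1, 1, 1, 1, 1, 1].
Σ(ℓ_i−1) = 133−14 = 119; sign = (−1)^119 = -1.
Zolotarev: (15|133) = -1, matching the cycle-count sign.

-1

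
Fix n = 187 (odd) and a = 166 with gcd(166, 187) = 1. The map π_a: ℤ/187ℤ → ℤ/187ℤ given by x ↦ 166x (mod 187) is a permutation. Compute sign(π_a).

+1

Orbit of 67 under x↦166x: [67, 89, 1, 166]… (length divides ord_187(166)).
The orbit structure of x ↦ 166x mod 187: 55 orbits of sizes [4, 4, 4, 4, 4, 4, 4, 4, 4, 4, 4, 4, 4, 4, 4, 4, 4, 4, 4, 4, 4, 4, 4, 4, 4, 4, 4, 4, 4, 4, 4, 4, 4, 4, 4, 4, 4, 4, 4, 4, 4, 4, 4, 4, 1, 1, 1, 1, 1, 1, 1, 1, 1, 1, 1].
187 − 55 = 132 transpositions; sign(π) = (−1)^132 = +1.
Zolotarev: (166|187) = +1, matching the cycle-count sign.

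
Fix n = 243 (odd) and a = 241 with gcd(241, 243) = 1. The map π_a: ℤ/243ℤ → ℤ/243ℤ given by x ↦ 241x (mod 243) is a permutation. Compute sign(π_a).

+1

Start at x=142: 142 → 202 → 82 → 79 → 85 → 73 → 97 → … (one orbit).
π_241 has 11 disjoint cycles with lengths [81, 81, 27, 27, 9, 9, 3, 3, 1, 1, 1] on {0,…,242}.
11 cycles on 243: each ℓ→(−1)^(ℓ−1), product (−1)^232 = +1.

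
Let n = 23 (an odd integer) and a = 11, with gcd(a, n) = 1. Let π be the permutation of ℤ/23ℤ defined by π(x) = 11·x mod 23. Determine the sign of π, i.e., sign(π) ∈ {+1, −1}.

-1

Orbit of 22 under x↦11x: [22, 12, 17, 3, 10, 18, 14]… (length divides ord_23(11)).
Cycle type of π: 22 + 1; total 2 cycles.
2 cycles on 23: each ℓ→(−1)^(ℓ−1), product (−1)^21 = -1.
Zolotarev: (11|23) = -1, matching the cycle-count sign.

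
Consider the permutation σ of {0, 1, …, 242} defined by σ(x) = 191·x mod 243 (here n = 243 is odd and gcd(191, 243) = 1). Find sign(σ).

Trace 133: π^k(133) = [133, 131, 235, 173, 238, 17, 88] for k=0..6.
π_191 has 6 disjoint cycles with lengths [162, 54, 18, 6, 2, 1] on {0,…,242}.
With 6 cycles on 243 points, sign = (−1)^{243−6} = -1.

-1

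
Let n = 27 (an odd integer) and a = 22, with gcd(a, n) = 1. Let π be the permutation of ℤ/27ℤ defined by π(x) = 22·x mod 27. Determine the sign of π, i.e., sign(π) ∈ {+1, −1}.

+1

Trace 4: π^k(4) = [4, 7, 19, 13, 16, 1, 22] for k=0..6.
7 cycles of lengths [9, 9, 3, 3, 1, 1, 1].
n − c = 27 − 7 = 20; sign = (−1)^20 = +1.
The Jacobi symbol (22|27) = +1 (Zolotarev) agrees.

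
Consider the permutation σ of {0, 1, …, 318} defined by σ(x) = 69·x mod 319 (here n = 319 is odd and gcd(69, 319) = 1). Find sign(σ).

-1

Orbit of 207 under x↦69x: [207, 247, 136, 133, 245, 317, 181]… (length divides ord_319(69)).
Decompose π into cycles: lengths [140, 140, 28, 5, 5, 1] (6 cycles, including the fixed point 0).
sign(π) = (−1)^{n − #cycles} = (−1)^{319−6} = (−1)^313 = -1.
Check: (69/319) = -1 by Zolotarev.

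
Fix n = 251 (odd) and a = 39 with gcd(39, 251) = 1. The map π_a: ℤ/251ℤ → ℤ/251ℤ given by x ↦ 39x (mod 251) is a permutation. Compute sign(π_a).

Orbit of 27 under x↦39x: [27, 49, 154, 233, 51, 232, 12]… (length divides ord_251(39)).
Decompose π into cycles: lengths [125, 125, 1] (3 cycles, including the fixed point 0).
sign(π) = (−1)^{n − #cycles} = (−1)^{251−3} = (−1)^248 = +1.
The Jacobi symbol (39|251) = +1 (Zolotarev) agrees.

+1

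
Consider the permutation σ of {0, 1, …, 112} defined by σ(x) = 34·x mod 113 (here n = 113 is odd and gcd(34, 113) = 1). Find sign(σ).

-1

Trace 71: π^k(71) = [71, 41, 38, 49, 84, 31, 37] for k=0..6.
Cycle type of π: 112 + 1; total 2 cycles.
n − c = 113 − 2 = 111; sign = (−1)^111 = -1.
Check: (34/113) = -1 by Zolotarev.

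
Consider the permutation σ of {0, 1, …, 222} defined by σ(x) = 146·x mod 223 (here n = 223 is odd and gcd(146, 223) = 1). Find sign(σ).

+1

Start at x=178: 178 → 120 → 126 → 110 → 4 → 138 → 78 → … (one orbit).
3 cycles of lengths [111, 111, 1].
n − c = 223 − 3 = 220; sign = (−1)^220 = +1.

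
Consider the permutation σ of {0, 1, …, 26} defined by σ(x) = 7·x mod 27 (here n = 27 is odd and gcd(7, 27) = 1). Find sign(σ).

+1

Orbit of 10 under x↦7x: [10, 16, 4, 1, 7, 22, 19]… (length divides ord_27(7)).
Cycle type of π: 9×2 + 3×2 + 1×3; total 7 cycles.
Σ(ℓ_i−1) = 27−7 = 20; sign = (−1)^20 = +1.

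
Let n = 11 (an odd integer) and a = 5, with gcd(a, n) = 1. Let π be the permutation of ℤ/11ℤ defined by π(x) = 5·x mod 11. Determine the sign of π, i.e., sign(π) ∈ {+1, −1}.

Trace 1: π^k(1) = [1, 5, 3, 4, 9] for k=0..4.
Decompose π into cycles: lengths [5, 5, 1] (3 cycles, including the fixed point 0).
n − c = 11 − 3 = 8; sign = (−1)^8 = +1.
Check: (5/11) = +1 by Zolotarev.

+1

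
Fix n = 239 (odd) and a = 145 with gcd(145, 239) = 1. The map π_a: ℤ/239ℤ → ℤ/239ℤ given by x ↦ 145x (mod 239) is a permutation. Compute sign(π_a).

+1

Orbit of 101 under x↦145x: [101, 66, 10, 16, 169, 127, 12]… (length divides ord_239(145)).
The orbit structure of x ↦ 145x mod 239: 3 orbits of sizes [119, 119, 1].
239 − 3 = 236 transpositions; sign(π) = (−1)^236 = +1.
(145|239)_J = +1 (Zolotarev's lemma cross-check).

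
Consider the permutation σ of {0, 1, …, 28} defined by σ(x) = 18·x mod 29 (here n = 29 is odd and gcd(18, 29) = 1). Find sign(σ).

-1

Orbit of 14 under x↦18x: [14, 20, 12, 13, 2, 7, 10]… (length divides ord_29(18)).
Cycle lengths of π_18 on ℤ/29ℤ: [28, 1]; 2 cycles in total.
sign(π) = (−1)^{n − #cycles} = (−1)^{29−2} = (−1)^27 = -1.
Zolotarev: (18|29) = -1, matching the cycle-count sign.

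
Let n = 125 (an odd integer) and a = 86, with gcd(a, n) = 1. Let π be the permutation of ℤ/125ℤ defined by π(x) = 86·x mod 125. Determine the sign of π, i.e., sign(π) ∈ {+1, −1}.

+1

Start at x=106: 106 → 116 → 101 → 61 → 121 → 31 → 41 → … (one orbit).
The orbit structure of x ↦ 86x mod 125: 13 orbits of sizes [25, 25, 25, 25, 5, 5, 5, 5, 1, 1, 1, 1, 1].
13 cycles on 125: each ℓ→(−1)^(ℓ−1), product (−1)^112 = +1.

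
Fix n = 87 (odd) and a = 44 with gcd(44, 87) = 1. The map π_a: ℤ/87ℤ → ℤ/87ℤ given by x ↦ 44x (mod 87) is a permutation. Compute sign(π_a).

+1

Trace 52: π^k(52) = [52, 26, 13, 50, 25, 56, 28] for k=0..6.
Cycle lengths of π_44 on ℤ/87ℤ: [28, 28, 28, 2, 1]; 5 cycles in total.
87 − 5 = 82 transpositions; sign(π) = (−1)^82 = +1.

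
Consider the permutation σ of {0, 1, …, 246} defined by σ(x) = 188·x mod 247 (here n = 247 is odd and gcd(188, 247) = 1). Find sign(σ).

-1

Trace 229: π^k(229) = [229, 74, 80, 220, 111, 120, 83] for k=0..6.
10 cycles of lengths [36, 36, 36, 36, 36, 36, 12, 9, 9, 1].
Σ(ℓ_i−1) = 247−10 = 237; sign = (−1)^237 = -1.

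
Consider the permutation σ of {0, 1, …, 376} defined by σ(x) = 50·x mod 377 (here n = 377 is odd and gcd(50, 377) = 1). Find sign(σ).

Trace 198: π^k(198) = [198, 98, 376, 327, 139, 164, 283] for k=0..6.
Cycle type of π: 84×4 + 28 + 12 + 1; total 7 cycles.
sign(π) = (−1)^{n − #cycles} = (−1)^{377−7} = (−1)^370 = +1.
Check: (50/377) = +1 by Zolotarev.

+1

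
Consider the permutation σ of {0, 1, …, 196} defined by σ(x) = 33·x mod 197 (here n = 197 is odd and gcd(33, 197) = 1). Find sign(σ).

+1

Start at x=36: 36 → 6 → 1 → 33 → 104 → 83 → 178 → … (one orbit).
15 cycles of lengths [14, 14, 14, 14, 14, 14, 14, 14, 14, 14, 14, 14, 14, 14, 1].
With 15 cycles on 197 points, sign = (−1)^{197−15} = +1.
Zolotarev: (33|197) = +1, matching the cycle-count sign.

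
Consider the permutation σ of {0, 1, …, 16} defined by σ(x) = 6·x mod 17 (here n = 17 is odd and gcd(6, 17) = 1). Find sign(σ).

-1

Start at x=16: 16 → 11 → 15 → 5 → 13 → 10 → 9 → … (one orbit).
Cycle lengths of π_6 on ℤ/17ℤ: [16, 1]; 2 cycles in total.
n − c = 17 − 2 = 15; sign = (−1)^15 = -1.
Check: (6/17) = -1 by Zolotarev.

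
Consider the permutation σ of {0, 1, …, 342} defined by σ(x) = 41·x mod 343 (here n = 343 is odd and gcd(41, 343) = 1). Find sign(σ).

-1

Trace 202: π^k(202) = [202, 50, 335, 15, 272, 176, 13] for k=0..6.
10 cycles of lengths [98, 98, 98, 14, 14, 14, 2, 2, 2, 1].
n − c = 343 − 10 = 333; sign = (−1)^333 = -1.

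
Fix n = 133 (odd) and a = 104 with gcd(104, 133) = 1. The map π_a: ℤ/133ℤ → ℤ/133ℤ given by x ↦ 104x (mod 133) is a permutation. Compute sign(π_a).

-1

Trace 64: π^k(64) = [64, 6, 92, 125, 99, 55, 1] for k=0..6.
Cycle type of π: 18×6 + 9×2 + 2×3 + 1; total 12 cycles.
sign(π) = (−1)^{n − #cycles} = (−1)^{133−12} = (−1)^121 = -1.
Via Zolotarev, sign(π_{104}) = (104|133) = -1.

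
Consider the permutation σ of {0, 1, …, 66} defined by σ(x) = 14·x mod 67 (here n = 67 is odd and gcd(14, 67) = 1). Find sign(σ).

+1

Orbit of 14 under x↦14x: [14, 62, 64, 25, 15, 9, 59]… (length divides ord_67(14)).
Decompose π into cycles: lengths [11, 11, 11, 11, 11, 11, 1] (7 cycles, including the fixed point 0).
Σ(ℓ_i−1) = 67−7 = 60; sign = (−1)^60 = +1.
Via Zolotarev, sign(π_{14}) = (14|67) = +1.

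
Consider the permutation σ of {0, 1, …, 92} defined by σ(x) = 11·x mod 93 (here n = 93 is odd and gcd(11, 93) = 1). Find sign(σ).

+1

Start at x=44: 44 → 19 → 23 → 67 → 86 → 16 → 83 → … (one orbit).
Decompose π into cycles: lengths [30, 30, 30, 2, 1] (5 cycles, including the fixed point 0).
n − c = 93 − 5 = 88; sign = (−1)^88 = +1.
(11|93)_J = +1 (Zolotarev's lemma cross-check).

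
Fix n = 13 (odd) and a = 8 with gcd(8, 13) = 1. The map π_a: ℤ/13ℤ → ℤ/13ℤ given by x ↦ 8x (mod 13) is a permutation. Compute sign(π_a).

Trace 5: π^k(5) = [5, 1, 8, 12] for k=0..3.
The orbit structure of x ↦ 8x mod 13: 4 orbits of sizes [4, 4, 4, 1].
13 − 4 = 9 transpositions; sign(π) = (−1)^9 = -1.
Zolotarev: (8|13) = -1, matching the cycle-count sign.

-1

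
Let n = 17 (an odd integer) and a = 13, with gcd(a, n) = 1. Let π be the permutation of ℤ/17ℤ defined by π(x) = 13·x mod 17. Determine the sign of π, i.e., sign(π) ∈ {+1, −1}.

+1

Orbit of 4 under x↦13x: [4, 1, 13, 16]… (length divides ord_17(13)).
5 cycles of lengths [4, 4, 4, 4, 1].
n − c = 17 − 5 = 12; sign = (−1)^12 = +1.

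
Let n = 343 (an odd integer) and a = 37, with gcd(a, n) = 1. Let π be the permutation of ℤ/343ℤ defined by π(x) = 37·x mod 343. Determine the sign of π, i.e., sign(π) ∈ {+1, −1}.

Trace 333: π^k(333) = [333, 316, 30, 81, 253, 100, 270] for k=0..6.
π_37 has 7 disjoint cycles with lengths [147, 147, 21, 21, 3, 3, 1] on {0,…,342}.
sign(π) = (−1)^{n − #cycles} = (−1)^{343−7} = (−1)^336 = +1.
Via Zolotarev, sign(π_{37}) = (37|343) = +1.

+1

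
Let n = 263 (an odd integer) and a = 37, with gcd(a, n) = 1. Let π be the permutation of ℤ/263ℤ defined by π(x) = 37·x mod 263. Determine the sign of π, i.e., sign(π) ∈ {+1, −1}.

+1

Orbit of 25 under x↦37x: [25, 136, 35, 243, 49, 235, 16]… (length divides ord_263(37)).
The orbit structure of x ↦ 37x mod 263: 3 orbits of sizes [131, 131, 1].
sign(π) = (−1)^{n − #cycles} = (−1)^{263−3} = (−1)^260 = +1.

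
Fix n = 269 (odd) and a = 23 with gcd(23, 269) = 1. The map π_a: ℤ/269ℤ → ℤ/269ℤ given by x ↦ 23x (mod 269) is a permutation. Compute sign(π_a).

Orbit of 23 under x↦23x: [23, 260, 62, 81, 249, 78, 180]… (length divides ord_269(23)).
Cycle lengths of π_23 on ℤ/269ℤ: [67, 67, 67, 67, 1]; 5 cycles in total.
sign(π) = (−1)^{n − #cycles} = (−1)^{269−5} = (−1)^264 = +1.

+1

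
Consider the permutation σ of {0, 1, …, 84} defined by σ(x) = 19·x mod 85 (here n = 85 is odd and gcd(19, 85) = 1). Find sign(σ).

Orbit of 19 under x↦19x: [19, 21, 59, 16, 49, 81, 9]… (length divides ord_85(19)).
π_19 has 13 disjoint cycles with lengths [8, 8, 8, 8, 8, 8, 8, 8, 8, 8, 2, 2, 1] on {0,…,84}.
13 cycles on 85: each ℓ→(−1)^(ℓ−1), product (−1)^72 = +1.

+1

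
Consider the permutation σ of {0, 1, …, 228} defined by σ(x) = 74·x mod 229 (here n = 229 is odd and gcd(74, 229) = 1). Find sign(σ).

Orbit of 66 under x↦74x: [66, 75, 54, 103, 65, 1, 74]… (length divides ord_229(74)).
The orbit structure of x ↦ 74x mod 229: 2 orbits of sizes [228, 1].
229 − 2 = 227 transpositions; sign(π) = (−1)^227 = -1.
The Jacobi symbol (74|229) = -1 (Zolotarev) agrees.

-1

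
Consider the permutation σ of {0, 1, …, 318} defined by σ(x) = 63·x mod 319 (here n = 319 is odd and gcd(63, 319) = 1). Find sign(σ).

Trace 284: π^k(284) = [284, 28, 169, 120, 223, 13, 181] for k=0..6.
Cycle lengths of π_63 on ℤ/319ℤ: [70, 70, 70, 70, 14, 14, 10, 1]; 8 cycles in total.
sign(π) = (−1)^{n − #cycles} = (−1)^{319−8} = (−1)^311 = -1.

-1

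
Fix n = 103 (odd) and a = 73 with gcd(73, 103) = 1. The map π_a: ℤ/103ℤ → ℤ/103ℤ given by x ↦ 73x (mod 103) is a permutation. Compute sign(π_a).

-1

Trace 9: π^k(9) = [9, 39, 66, 80, 72, 3, 13] for k=0..6.
Decompose π into cycles: lengths [34, 34, 34, 1] (4 cycles, including the fixed point 0).
4 cycles on 103: each ℓ→(−1)^(ℓ−1), product (−1)^99 = -1.
(73|103)_J = -1 (Zolotarev's lemma cross-check).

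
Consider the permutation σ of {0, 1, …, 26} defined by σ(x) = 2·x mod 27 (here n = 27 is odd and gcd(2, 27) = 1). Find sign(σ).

-1

Start at x=23: 23 → 19 → 11 → 22 → 17 → 7 → 14 → … (one orbit).
The orbit structure of x ↦ 2x mod 27: 4 orbits of sizes [18, 6, 2, 1].
n − c = 27 − 4 = 23; sign = (−1)^23 = -1.
(2|27)_J = -1 (Zolotarev's lemma cross-check).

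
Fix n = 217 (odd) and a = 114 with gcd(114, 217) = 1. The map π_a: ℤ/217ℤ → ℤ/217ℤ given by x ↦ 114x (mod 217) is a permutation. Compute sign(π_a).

Start at x=51: 51 → 172 → 78 → 212 → 81 → 120 → 9 → … (one orbit).
π_114 has 10 disjoint cycles with lengths [30, 30, 30, 30, 30, 30, 30, 3, 3, 1] on {0,…,216}.
217 − 10 = 207 transpositions; sign(π) = (−1)^207 = -1.
The Jacobi symbol (114|217) = -1 (Zolotarev) agrees.

-1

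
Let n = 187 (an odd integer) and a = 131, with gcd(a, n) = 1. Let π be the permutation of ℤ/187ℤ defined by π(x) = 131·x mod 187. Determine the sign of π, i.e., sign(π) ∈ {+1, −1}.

+1

Trace 142: π^k(142) = [142, 89, 65, 100, 10, 1, 131] for k=0..6.
17 cycles of lengths [16, 16, 16, 16, 16, 16, 16, 16, 16, 16, 16, 2, 2, 2, 2, 2, 1].
With 17 cycles on 187 points, sign = (−1)^{187−17} = +1.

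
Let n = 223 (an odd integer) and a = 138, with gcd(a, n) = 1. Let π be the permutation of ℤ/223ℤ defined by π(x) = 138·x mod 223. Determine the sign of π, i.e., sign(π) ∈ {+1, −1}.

+1

Start at x=220: 220 → 32 → 179 → 172 → 98 → 144 → 25 → … (one orbit).
π_138 has 3 disjoint cycles with lengths [111, 111, 1] on {0,…,222}.
n − c = 223 − 3 = 220; sign = (−1)^220 = +1.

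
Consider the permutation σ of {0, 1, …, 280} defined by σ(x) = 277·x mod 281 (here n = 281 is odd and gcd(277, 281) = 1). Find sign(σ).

Start at x=218: 218 → 252 → 116 → 98 → 170 → 163 → 191 → … (one orbit).
π_277 has 5 disjoint cycles with lengths [70, 70, 70, 70, 1] on {0,…,280}.
Σ(ℓ_i−1) = 281−5 = 276; sign = (−1)^276 = +1.

+1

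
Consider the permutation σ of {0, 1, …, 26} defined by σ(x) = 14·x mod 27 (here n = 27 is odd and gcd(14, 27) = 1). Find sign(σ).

Trace 11: π^k(11) = [11, 19, 23, 25, 26, 13, 20] for k=0..6.
Cycle type of π: 18 + 6 + 2 + 1; total 4 cycles.
27 − 4 = 23 transpositions; sign(π) = (−1)^23 = -1.

-1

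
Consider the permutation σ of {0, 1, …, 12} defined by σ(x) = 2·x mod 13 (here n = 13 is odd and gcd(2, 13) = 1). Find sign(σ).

Orbit of 8 under x↦2x: [8, 3, 6, 12, 11, 9, 5]… (length divides ord_13(2)).
Cycle type of π: 12 + 1; total 2 cycles.
2 cycles on 13: each ℓ→(−1)^(ℓ−1), product (−1)^11 = -1.
(2|13)_J = -1 (Zolotarev's lemma cross-check).

-1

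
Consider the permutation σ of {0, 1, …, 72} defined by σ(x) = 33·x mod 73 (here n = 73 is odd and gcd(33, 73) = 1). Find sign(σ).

Trace 30: π^k(30) = [30, 41, 39, 46, 58, 16, 17] for k=0..6.
The orbit structure of x ↦ 33x mod 73: 2 orbits of sizes [72, 1].
With 2 cycles on 73 points, sign = (−1)^{73−2} = -1.

-1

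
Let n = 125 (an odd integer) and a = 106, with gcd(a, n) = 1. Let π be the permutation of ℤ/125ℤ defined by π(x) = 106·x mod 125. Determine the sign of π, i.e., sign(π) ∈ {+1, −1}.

+1

Trace 41: π^k(41) = [41, 96, 51, 31, 36, 66, 121] for k=0..6.
Cycle type of π: 25×4 + 5×4 + 1×5; total 13 cycles.
With 13 cycles on 125 points, sign = (−1)^{125−13} = +1.
Via Zolotarev, sign(π_{106}) = (106|125) = +1.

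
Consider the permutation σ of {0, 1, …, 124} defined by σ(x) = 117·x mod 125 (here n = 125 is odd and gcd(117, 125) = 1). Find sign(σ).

Orbit of 33 under x↦117x: [33, 111, 112, 104, 43, 31, 2]… (length divides ord_125(117)).
The orbit structure of x ↦ 117x mod 125: 4 orbits of sizes [100, 20, 4, 1].
4 cycles on 125: each ℓ→(−1)^(ℓ−1), product (−1)^121 = -1.
The Jacobi symbol (117|125) = -1 (Zolotarev) agrees.

-1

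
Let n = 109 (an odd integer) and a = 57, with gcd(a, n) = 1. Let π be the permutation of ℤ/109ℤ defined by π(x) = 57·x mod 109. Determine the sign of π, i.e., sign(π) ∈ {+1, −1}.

Trace 105: π^k(105) = [105, 99, 84, 101, 89, 59, 93] for k=0..6.
Cycle lengths of π_57 on ℤ/109ℤ: [108, 1]; 2 cycles in total.
n − c = 109 − 2 = 107; sign = (−1)^107 = -1.
Check: (57/109) = -1 by Zolotarev.

-1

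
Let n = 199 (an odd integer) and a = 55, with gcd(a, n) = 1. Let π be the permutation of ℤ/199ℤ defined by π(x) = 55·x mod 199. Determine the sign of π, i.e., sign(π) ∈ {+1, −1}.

-1

Trace 76: π^k(76) = [76, 1, 55, 40, 11, 8, 42] for k=0..6.
4 cycles of lengths [66, 66, 66, 1].
sign(π) = (−1)^{n − #cycles} = (−1)^{199−4} = (−1)^195 = -1.
The Jacobi symbol (55|199) = -1 (Zolotarev) agrees.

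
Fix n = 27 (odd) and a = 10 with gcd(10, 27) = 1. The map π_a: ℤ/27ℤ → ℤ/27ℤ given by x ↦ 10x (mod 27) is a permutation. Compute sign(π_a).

+1

Orbit of 19 under x↦10x: [19, 1, 10]… (length divides ord_27(10)).
Decompose π into cycles: lengths [3, 3, 3, 3, 3, 3, 1, 1, 1, 1, 1, 1, 1, 1, 1] (15 cycles, including the fixed point 0).
n − c = 27 − 15 = 12; sign = (−1)^12 = +1.
Check: (10/27) = +1 by Zolotarev.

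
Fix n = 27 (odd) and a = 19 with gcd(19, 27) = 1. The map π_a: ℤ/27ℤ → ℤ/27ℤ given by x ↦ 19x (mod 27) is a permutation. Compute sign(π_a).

Orbit of 19 under x↦19x: [19, 10, 1]… (length divides ord_27(19)).
π_19 has 15 disjoint cycles with lengths [3, 3, 3, 3, 3, 3, 1, 1, 1, 1, 1, 1, 1, 1, 1] on {0,…,26}.
sign(π) = (−1)^{n − #cycles} = (−1)^{27−15} = (−1)^12 = +1.

+1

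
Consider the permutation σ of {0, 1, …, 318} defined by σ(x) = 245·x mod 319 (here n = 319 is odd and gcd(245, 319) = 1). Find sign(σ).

+1

Orbit of 78 under x↦245x: [78, 289, 306, 5, 268, 265, 168]… (length divides ord_319(245)).
Cycle lengths of π_245 on ℤ/319ℤ: [70, 70, 70, 70, 14, 14, 5, 5, 1]; 9 cycles in total.
9 cycles on 319: each ℓ→(−1)^(ℓ−1), product (−1)^310 = +1.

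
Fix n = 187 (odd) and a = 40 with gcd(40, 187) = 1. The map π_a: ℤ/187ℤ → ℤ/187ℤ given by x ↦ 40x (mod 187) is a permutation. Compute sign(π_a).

+1

Orbit of 69 under x↦40x: [69, 142, 70, 182, 174, 41, 144]… (length divides ord_187(40)).
Cycle lengths of π_40 on ℤ/187ℤ: [80, 80, 16, 10, 1]; 5 cycles in total.
Σ(ℓ_i−1) = 187−5 = 182; sign = (−1)^182 = +1.
(40|187)_J = +1 (Zolotarev's lemma cross-check).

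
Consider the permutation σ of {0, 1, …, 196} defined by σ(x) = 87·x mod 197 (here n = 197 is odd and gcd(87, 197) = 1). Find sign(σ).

-1

Trace 164: π^k(164) = [164, 84, 19, 77, 1, 87, 83] for k=0..6.
The orbit structure of x ↦ 87x mod 197: 8 orbits of sizes [28, 28, 28, 28, 28, 28, 28, 1].
n − c = 197 − 8 = 189; sign = (−1)^189 = -1.
(87|197)_J = -1 (Zolotarev's lemma cross-check).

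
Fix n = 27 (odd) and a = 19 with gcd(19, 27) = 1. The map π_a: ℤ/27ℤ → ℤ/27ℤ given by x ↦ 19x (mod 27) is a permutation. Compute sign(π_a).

Start at x=10: 10 → 1 → 19 → 10 (one orbit).
15 cycles of lengths [3, 3, 3, 3, 3, 3, 1, 1, 1, 1, 1, 1, 1, 1, 1].
15 cycles on 27: each ℓ→(−1)^(ℓ−1), product (−1)^12 = +1.
Zolotarev: (19|27) = +1, matching the cycle-count sign.

+1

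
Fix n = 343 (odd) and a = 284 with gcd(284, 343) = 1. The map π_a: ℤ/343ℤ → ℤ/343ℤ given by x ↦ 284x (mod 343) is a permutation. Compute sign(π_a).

Orbit of 156 under x↦284x: [156, 57, 67, 163, 330, 81, 23]… (length divides ord_343(284)).
The orbit structure of x ↦ 284x mod 343: 7 orbits of sizes [147, 147, 21, 21, 3, 3, 1].
With 7 cycles on 343 points, sign = (−1)^{343−7} = +1.
The Jacobi symbol (284|343) = +1 (Zolotarev) agrees.

+1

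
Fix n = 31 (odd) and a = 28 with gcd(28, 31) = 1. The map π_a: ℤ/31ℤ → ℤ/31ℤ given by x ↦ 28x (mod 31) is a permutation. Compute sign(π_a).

+1

Orbit of 5 under x↦28x: [5, 16, 14, 20, 2, 25, 18]… (length divides ord_31(28)).
Cycle type of π: 15×2 + 1; total 3 cycles.
3 cycles on 31: each ℓ→(−1)^(ℓ−1), product (−1)^28 = +1.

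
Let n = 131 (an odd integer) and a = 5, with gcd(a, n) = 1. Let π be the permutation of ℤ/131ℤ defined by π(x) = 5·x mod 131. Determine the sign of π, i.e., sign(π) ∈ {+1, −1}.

+1

Trace 77: π^k(77) = [77, 123, 91, 62, 48, 109, 21] for k=0..6.
Cycle lengths of π_5 on ℤ/131ℤ: [65, 65, 1]; 3 cycles in total.
With 3 cycles on 131 points, sign = (−1)^{131−3} = +1.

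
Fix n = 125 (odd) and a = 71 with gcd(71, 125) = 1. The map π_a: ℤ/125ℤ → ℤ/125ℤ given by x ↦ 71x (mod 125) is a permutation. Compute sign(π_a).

Start at x=66: 66 → 61 → 81 → 1 → 71 → 41 → 36 → … (one orbit).
13 cycles of lengths [25, 25, 25, 25, 5, 5, 5, 5, 1, 1, 1, 1, 1].
n − c = 125 − 13 = 112; sign = (−1)^112 = +1.
(71|125)_J = +1 (Zolotarev's lemma cross-check).

+1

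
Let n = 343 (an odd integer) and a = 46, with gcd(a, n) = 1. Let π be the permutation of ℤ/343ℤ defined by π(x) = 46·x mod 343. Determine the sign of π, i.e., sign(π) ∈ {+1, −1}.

+1

Start at x=30: 30 → 8 → 25 → 121 → 78 → 158 → 65 → … (one orbit).
The orbit structure of x ↦ 46x mod 343: 7 orbits of sizes [147, 147, 21, 21, 3, 3, 1].
With 7 cycles on 343 points, sign = (−1)^{343−7} = +1.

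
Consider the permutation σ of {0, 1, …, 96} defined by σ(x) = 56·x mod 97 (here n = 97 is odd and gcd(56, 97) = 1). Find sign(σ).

-1

Orbit of 40 under x↦56x: [40, 9, 19, 94, 26, 1, 56]… (length divides ord_97(56)).
Cycle lengths of π_56 on ℤ/97ℤ: [96, 1]; 2 cycles in total.
sign(π) = (−1)^{n − #cycles} = (−1)^{97−2} = (−1)^95 = -1.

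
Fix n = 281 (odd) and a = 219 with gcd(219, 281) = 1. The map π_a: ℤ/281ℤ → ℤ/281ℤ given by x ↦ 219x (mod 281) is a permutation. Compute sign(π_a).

Orbit of 241 under x↦219x: [241, 232, 228, 195, 274, 153, 68]… (length divides ord_281(219)).
π_219 has 15 disjoint cycles with lengths [20, 20, 20, 20, 20, 20, 20, 20, 20, 20, 20, 20, 20, 20, 1] on {0,…,280}.
Σ(ℓ_i−1) = 281−15 = 266; sign = (−1)^266 = +1.
(219|281)_J = +1 (Zolotarev's lemma cross-check).

+1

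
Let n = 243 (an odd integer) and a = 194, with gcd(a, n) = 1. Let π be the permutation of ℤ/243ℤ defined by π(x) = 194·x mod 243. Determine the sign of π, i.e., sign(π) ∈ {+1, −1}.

-1

Trace 56: π^k(56) = [56, 172, 77, 115, 197, 67, 119] for k=0..6.
Decompose π into cycles: lengths [162, 54, 18, 6, 2, 1] (6 cycles, including the fixed point 0).
With 6 cycles on 243 points, sign = (−1)^{243−6} = -1.
The Jacobi symbol (194|243) = -1 (Zolotarev) agrees.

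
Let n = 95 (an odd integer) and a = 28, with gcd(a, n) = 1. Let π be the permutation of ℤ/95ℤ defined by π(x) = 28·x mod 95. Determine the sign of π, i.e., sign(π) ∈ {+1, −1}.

-1

Start at x=42: 42 → 36 → 58 → 9 → 62 → 26 → 63 → … (one orbit).
6 cycles of lengths [36, 36, 9, 9, 4, 1].
sign(π) = (−1)^{n − #cycles} = (−1)^{95−6} = (−1)^89 = -1.
Check: (28/95) = -1 by Zolotarev.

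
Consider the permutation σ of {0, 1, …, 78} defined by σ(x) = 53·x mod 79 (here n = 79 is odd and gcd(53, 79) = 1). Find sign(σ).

Trace 71: π^k(71) = [71, 50, 43, 67, 75, 25, 61] for k=0..6.
2 cycles of lengths [78, 1].
With 2 cycles on 79 points, sign = (−1)^{79−2} = -1.

-1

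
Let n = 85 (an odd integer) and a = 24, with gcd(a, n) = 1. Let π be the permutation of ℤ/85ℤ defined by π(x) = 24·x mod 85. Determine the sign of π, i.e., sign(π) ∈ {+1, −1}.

-1

Orbit of 79 under x↦24x: [79, 26, 29, 16, 44, 36, 14]… (length divides ord_85(24)).
Cycle type of π: 16×5 + 2×2 + 1; total 8 cycles.
With 8 cycles on 85 points, sign = (−1)^{85−8} = -1.
(24|85)_J = -1 (Zolotarev's lemma cross-check).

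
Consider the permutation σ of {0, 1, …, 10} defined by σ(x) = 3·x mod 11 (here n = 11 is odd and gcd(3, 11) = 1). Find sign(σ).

+1

Orbit of 5 under x↦3x: [5, 4, 1, 3, 9]… (length divides ord_11(3)).
Decompose π into cycles: lengths [5, 5, 1] (3 cycles, including the fixed point 0).
Σ(ℓ_i−1) = 11−3 = 8; sign = (−1)^8 = +1.
The Jacobi symbol (3|11) = +1 (Zolotarev) agrees.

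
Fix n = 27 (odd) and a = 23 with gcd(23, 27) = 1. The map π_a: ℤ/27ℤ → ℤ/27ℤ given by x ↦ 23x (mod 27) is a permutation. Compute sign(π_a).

-1

Start at x=17: 17 → 13 → 2 → 19 → 5 → 7 → 26 → … (one orbit).
The orbit structure of x ↦ 23x mod 27: 4 orbits of sizes [18, 6, 2, 1].
With 4 cycles on 27 points, sign = (−1)^{27−4} = -1.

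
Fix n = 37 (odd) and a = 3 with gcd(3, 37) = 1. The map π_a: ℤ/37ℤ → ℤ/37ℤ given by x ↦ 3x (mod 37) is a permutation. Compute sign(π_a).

+1

Start at x=28: 28 → 10 → 30 → 16 → 11 → 33 → 25 → … (one orbit).
π_3 has 3 disjoint cycles with lengths [18, 18, 1] on {0,…,36}.
sign(π) = (−1)^{n − #cycles} = (−1)^{37−3} = (−1)^34 = +1.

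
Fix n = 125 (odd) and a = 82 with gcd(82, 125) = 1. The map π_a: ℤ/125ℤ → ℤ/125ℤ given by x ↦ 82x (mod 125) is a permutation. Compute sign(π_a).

-1

Start at x=74: 74 → 68 → 76 → 107 → 24 → 93 → 1 → … (one orbit).
π_82 has 12 disjoint cycles with lengths [20, 20, 20, 20, 20, 4, 4, 4, 4, 4, 4, 1] on {0,…,124}.
Σ(ℓ_i−1) = 125−12 = 113; sign = (−1)^113 = -1.
Zolotarev: (82|125) = -1, matching the cycle-count sign.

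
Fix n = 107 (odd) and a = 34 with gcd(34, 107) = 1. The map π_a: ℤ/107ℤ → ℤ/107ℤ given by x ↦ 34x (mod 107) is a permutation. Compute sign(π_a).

+1

Start at x=53: 53 → 90 → 64 → 36 → 47 → 100 → 83 → … (one orbit).
3 cycles of lengths [53, 53, 1].
3 cycles on 107: each ℓ→(−1)^(ℓ−1), product (−1)^104 = +1.
Zolotarev: (34|107) = +1, matching the cycle-count sign.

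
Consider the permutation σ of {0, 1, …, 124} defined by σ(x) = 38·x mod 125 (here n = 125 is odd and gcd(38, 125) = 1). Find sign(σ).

Start at x=22: 22 → 86 → 18 → 59 → 117 → 71 → 73 → … (one orbit).
The orbit structure of x ↦ 38x mod 125: 4 orbits of sizes [100, 20, 4, 1].
4 cycles on 125: each ℓ→(−1)^(ℓ−1), product (−1)^121 = -1.
The Jacobi symbol (38|125) = -1 (Zolotarev) agrees.

-1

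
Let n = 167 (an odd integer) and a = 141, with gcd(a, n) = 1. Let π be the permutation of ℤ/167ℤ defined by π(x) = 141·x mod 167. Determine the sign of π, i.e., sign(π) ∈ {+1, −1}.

+1

Start at x=63: 63 → 32 → 3 → 89 → 24 → 44 → 25 → … (one orbit).
π_141 has 3 disjoint cycles with lengths [83, 83, 1] on {0,…,166}.
With 3 cycles on 167 points, sign = (−1)^{167−3} = +1.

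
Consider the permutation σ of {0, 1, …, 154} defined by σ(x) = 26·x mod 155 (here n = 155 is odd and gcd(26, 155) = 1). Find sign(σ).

Start at x=26: 26 → 56 → 61 → 36 → 6 → 1 → 26 (one orbit).
Decompose π into cycles: lengths [6, 6, 6, 6, 6, 6, 6, 6, 6, 6, 6, 6, 6, 6, 6, 6, 6, 6, 6, 6, 6, 6, 6, 6, 6, 1, 1, 1, 1, 1] (30 cycles, including the fixed point 0).
30 cycles on 155: each ℓ→(−1)^(ℓ−1), product (−1)^125 = -1.
The Jacobi symbol (26|155) = -1 (Zolotarev) agrees.

-1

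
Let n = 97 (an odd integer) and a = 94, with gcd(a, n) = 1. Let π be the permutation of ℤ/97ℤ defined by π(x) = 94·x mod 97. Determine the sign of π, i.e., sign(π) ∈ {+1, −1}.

Trace 22: π^k(22) = [22, 31, 4, 85, 36, 86, 33] for k=0..6.
Cycle type of π: 48×2 + 1; total 3 cycles.
3 cycles on 97: each ℓ→(−1)^(ℓ−1), product (−1)^94 = +1.
Via Zolotarev, sign(π_{94}) = (94|97) = +1.

+1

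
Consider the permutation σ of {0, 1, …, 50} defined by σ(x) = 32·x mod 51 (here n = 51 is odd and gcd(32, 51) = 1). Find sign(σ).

Orbit of 8 under x↦32x: [8, 1, 32, 4, 26, 16, 2]… (length divides ord_51(32)).
Cycle lengths of π_32 on ℤ/51ℤ: [8, 8, 8, 8, 8, 8, 2, 1]; 8 cycles in total.
n − c = 51 − 8 = 43; sign = (−1)^43 = -1.
(32|51)_J = -1 (Zolotarev's lemma cross-check).

-1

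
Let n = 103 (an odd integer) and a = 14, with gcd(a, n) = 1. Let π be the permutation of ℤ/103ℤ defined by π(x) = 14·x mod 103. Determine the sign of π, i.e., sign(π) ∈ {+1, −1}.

Orbit of 34 under x↦14x: [34, 64, 72, 81, 1, 14, 93]… (length divides ord_103(14)).
π_14 has 7 disjoint cycles with lengths [17, 17, 17, 17, 17, 17, 1] on {0,…,102}.
sign(π) = (−1)^{n − #cycles} = (−1)^{103−7} = (−1)^96 = +1.
The Jacobi symbol (14|103) = +1 (Zolotarev) agrees.

+1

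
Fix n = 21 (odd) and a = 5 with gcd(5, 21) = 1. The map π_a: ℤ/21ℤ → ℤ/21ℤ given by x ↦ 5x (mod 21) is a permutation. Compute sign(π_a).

+1

Orbit of 16 under x↦5x: [16, 17, 1, 5, 4, 20]… (length divides ord_21(5)).
Cycle lengths of π_5 on ℤ/21ℤ: [6, 6, 6, 2, 1]; 5 cycles in total.
5 cycles on 21: each ℓ→(−1)^(ℓ−1), product (−1)^16 = +1.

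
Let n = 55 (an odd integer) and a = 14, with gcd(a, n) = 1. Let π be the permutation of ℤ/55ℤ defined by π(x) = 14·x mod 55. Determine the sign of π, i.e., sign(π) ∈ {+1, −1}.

Orbit of 16 under x↦14x: [16, 4, 1, 14, 31, 49, 26]… (length divides ord_55(14)).
The orbit structure of x ↦ 14x mod 55: 9 orbits of sizes [10, 10, 10, 10, 5, 5, 2, 2, 1].
9 cycles on 55: each ℓ→(−1)^(ℓ−1), product (−1)^46 = +1.

+1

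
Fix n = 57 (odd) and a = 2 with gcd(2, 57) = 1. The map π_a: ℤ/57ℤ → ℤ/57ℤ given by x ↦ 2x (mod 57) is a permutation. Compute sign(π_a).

+1

Orbit of 50 under x↦2x: [50, 43, 29, 1, 2, 4, 8]… (length divides ord_57(2)).
π_2 has 5 disjoint cycles with lengths [18, 18, 18, 2, 1] on {0,…,56}.
57 − 5 = 52 transpositions; sign(π) = (−1)^52 = +1.
(2|57)_J = +1 (Zolotarev's lemma cross-check).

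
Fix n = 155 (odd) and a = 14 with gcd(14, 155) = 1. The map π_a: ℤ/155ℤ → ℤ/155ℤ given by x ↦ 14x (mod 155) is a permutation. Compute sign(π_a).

+1

Orbit of 131 under x↦14x: [131, 129, 101, 19, 111, 4, 56]… (length divides ord_155(14)).
Cycle type of π: 30×4 + 15×2 + 2×2 + 1; total 9 cycles.
With 9 cycles on 155 points, sign = (−1)^{155−9} = +1.
Zolotarev: (14|155) = +1, matching the cycle-count sign.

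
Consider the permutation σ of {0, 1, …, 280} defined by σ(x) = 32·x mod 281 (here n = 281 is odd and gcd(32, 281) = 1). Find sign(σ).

+1

Trace 222: π^k(222) = [222, 79, 280, 249, 100, 109, 116] for k=0..6.
Cycle lengths of π_32 on ℤ/281ℤ: [14, 14, 14, 14, 14, 14, 14, 14, 14, 14, 14, 14, 14, 14, 14, 14, 14, 14, 14, 14, 1]; 21 cycles in total.
Σ(ℓ_i−1) = 281−21 = 260; sign = (−1)^260 = +1.
Check: (32/281) = +1 by Zolotarev.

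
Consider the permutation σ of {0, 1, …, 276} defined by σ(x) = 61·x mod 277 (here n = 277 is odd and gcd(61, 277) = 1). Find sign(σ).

Orbit of 236 under x↦61x: [236, 269, 66, 148, 164, 32, 13]… (length divides ord_277(61)).
4 cycles of lengths [92, 92, 92, 1].
With 4 cycles on 277 points, sign = (−1)^{277−4} = -1.

-1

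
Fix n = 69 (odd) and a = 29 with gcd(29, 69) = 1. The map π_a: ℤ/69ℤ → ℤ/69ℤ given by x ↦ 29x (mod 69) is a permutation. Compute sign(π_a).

Orbit of 4 under x↦29x: [4, 47, 52, 59, 55, 8, 25]… (length divides ord_69(29)).
The orbit structure of x ↦ 29x mod 69: 6 orbits of sizes [22, 22, 11, 11, 2, 1].
6 cycles on 69: each ℓ→(−1)^(ℓ−1), product (−1)^63 = -1.
Zolotarev: (29|69) = -1, matching the cycle-count sign.

-1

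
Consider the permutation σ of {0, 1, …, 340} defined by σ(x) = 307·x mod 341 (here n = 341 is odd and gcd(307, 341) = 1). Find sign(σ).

-1

Orbit of 32 under x↦307x: [32, 276, 164, 221, 329, 67, 109]… (length divides ord_341(307)).
Cycle type of π: 30×10 + 15×2 + 2×5 + 1; total 18 cycles.
341 − 18 = 323 transpositions; sign(π) = (−1)^323 = -1.
Via Zolotarev, sign(π_{307}) = (307|341) = -1.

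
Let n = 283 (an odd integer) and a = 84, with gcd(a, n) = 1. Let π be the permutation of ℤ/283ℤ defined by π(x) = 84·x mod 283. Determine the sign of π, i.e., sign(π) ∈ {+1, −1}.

-1

Orbit of 216 under x↦84x: [216, 32, 141, 241, 151, 232, 244]… (length divides ord_283(84)).
Cycle lengths of π_84 on ℤ/283ℤ: [94, 94, 94, 1]; 4 cycles in total.
283 − 4 = 279 transpositions; sign(π) = (−1)^279 = -1.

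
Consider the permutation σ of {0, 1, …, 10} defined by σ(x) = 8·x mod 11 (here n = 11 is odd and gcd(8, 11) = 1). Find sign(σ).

Orbit of 4 under x↦8x: [4, 10, 3, 2, 5, 7, 1]… (length divides ord_11(8)).
The orbit structure of x ↦ 8x mod 11: 2 orbits of sizes [10, 1].
n − c = 11 − 2 = 9; sign = (−1)^9 = -1.
Zolotarev: (8|11) = -1, matching the cycle-count sign.

-1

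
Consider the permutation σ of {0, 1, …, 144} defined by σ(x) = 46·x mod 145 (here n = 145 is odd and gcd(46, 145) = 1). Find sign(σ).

-1

Trace 46: π^k(46) = [46, 86, 41, 1] for k=0..3.
Cycle type of π: 4×35 + 1×5; total 40 cycles.
40 cycles on 145: each ℓ→(−1)^(ℓ−1), product (−1)^105 = -1.
Via Zolotarev, sign(π_{46}) = (46|145) = -1.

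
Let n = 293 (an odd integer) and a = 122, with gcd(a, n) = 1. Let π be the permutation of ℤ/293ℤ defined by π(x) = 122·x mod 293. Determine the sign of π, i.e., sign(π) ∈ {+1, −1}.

Trace 224: π^k(224) = [224, 79, 262, 27, 71, 165, 206] for k=0..6.
The orbit structure of x ↦ 122x mod 293: 2 orbits of sizes [292, 1].
With 2 cycles on 293 points, sign = (−1)^{293−2} = -1.
(122|293)_J = -1 (Zolotarev's lemma cross-check).

-1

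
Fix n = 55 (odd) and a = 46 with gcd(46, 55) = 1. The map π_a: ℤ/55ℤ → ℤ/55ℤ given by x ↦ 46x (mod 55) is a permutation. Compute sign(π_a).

-1

Trace 26: π^k(26) = [26, 41, 16, 21, 31, 51, 36] for k=0..6.
Cycle lengths of π_46 on ℤ/55ℤ: [10, 10, 10, 10, 10, 1, 1, 1, 1, 1]; 10 cycles in total.
10 cycles on 55: each ℓ→(−1)^(ℓ−1), product (−1)^45 = -1.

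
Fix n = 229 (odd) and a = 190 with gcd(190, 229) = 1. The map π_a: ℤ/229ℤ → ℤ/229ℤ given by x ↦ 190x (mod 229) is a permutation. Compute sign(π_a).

-1

Trace 20: π^k(20) = [20, 136, 192, 69, 57, 67, 135] for k=0..6.
Cycle type of π: 228 + 1; total 2 cycles.
With 2 cycles on 229 points, sign = (−1)^{229−2} = -1.
Via Zolotarev, sign(π_{190}) = (190|229) = -1.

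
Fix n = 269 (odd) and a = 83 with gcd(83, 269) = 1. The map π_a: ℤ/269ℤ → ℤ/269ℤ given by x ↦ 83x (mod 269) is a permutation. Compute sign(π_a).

-1

Orbit of 76 under x↦83x: [76, 121, 90, 207, 234, 54, 178]… (length divides ord_269(83)).
Decompose π into cycles: lengths [268, 1] (2 cycles, including the fixed point 0).
n − c = 269 − 2 = 267; sign = (−1)^267 = -1.
(83|269)_J = -1 (Zolotarev's lemma cross-check).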